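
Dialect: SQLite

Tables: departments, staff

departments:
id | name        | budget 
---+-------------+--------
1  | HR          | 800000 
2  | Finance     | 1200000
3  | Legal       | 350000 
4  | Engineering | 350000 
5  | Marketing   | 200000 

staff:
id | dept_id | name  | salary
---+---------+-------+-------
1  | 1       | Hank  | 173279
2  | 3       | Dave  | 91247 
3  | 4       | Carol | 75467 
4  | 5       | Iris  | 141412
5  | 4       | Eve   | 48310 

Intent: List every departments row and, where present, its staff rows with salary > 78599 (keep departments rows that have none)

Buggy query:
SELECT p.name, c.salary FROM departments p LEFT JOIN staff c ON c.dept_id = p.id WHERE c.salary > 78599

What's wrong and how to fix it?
Bug: Filtering c.salary in WHERE discards the NULL rows produced by LEFT JOIN, turning it into an inner join

Fix: Move the right-table condition into the ON clause so unmatched parents are kept

Corrected query:
SELECT p.name, c.salary FROM departments p LEFT JOIN staff c ON c.dept_id = p.id AND c.salary > 78599

Result:
name        | salary
------------+-------
HR          | 173279
Finance     | NULL  
Legal       | 91247 
Engineering | NULL  
Marketing   | 141412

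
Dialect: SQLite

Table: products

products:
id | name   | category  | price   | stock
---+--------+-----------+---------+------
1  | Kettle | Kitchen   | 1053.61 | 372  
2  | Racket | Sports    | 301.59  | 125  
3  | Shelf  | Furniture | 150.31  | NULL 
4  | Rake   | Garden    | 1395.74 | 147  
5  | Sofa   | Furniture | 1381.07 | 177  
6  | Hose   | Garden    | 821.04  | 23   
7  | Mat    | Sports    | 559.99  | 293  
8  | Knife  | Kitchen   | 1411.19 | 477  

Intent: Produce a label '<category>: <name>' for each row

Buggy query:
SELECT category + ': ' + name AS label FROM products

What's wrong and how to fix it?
Bug: '+' is numeric addition; on text columns SQLite converts them to 0 instead of concatenating

Fix: Use the || operator for string concatenation

Corrected query:
SELECT category || ': ' || name AS label FROM products

Result:
label           
----------------
Kitchen: Kettle 
Sports: Racket  
Furniture: Shelf
Garden: Rake    
Furniture: Sofa 
Garden: Hose    
Sports: Mat     
Kitchen: Knife  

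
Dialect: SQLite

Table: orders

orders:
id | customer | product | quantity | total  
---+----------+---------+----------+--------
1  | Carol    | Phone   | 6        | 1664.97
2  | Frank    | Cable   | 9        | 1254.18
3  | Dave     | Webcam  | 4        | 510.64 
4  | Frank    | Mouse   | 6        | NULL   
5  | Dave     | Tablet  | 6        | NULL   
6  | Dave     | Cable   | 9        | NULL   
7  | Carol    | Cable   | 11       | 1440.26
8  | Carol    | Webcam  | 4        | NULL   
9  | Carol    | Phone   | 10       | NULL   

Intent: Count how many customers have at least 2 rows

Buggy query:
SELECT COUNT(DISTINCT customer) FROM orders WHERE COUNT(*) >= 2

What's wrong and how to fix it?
Bug: COUNT(*) cannot appear in WHERE; the per-group count doesn't exist yet

Fix: Group first with HAVING COUNT(*) >= 2, then COUNT the resulting groups

Corrected query:
SELECT COUNT(*) FROM (SELECT customer FROM orders GROUP BY customer HAVING COUNT(*) >= 2)

Result:
COUNT(*)
--------
3       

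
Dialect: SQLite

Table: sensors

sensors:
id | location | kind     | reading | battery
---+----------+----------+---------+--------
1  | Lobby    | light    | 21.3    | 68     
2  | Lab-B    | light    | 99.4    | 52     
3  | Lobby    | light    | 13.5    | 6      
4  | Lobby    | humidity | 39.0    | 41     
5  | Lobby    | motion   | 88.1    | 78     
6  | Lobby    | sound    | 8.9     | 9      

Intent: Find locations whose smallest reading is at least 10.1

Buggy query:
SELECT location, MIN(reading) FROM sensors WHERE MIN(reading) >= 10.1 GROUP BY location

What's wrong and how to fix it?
Bug: Aggregates like MIN are computed per group after WHERE runs

Fix: Replace WHERE with HAVING after the GROUP BY

Corrected query:
SELECT location, MIN(reading) FROM sensors GROUP BY location HAVING MIN(reading) >= 10.1

Result:
location | MIN(reading)
---------+-------------
Lab-B    | 99.4        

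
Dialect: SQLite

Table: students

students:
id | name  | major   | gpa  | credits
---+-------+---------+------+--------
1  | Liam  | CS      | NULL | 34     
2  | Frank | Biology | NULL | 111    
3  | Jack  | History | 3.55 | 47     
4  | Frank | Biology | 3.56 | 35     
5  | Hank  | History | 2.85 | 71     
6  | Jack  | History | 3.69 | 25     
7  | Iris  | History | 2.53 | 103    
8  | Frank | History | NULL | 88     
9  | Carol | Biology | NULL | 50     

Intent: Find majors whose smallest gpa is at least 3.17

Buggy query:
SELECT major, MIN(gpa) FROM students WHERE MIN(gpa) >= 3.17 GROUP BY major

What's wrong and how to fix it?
Bug: Aggregates like MIN are computed per group after WHERE runs

Fix: Replace WHERE with HAVING after the GROUP BY

Corrected query:
SELECT major, MIN(gpa) FROM students GROUP BY major HAVING MIN(gpa) >= 3.17

Result:
major   | MIN(gpa)
--------+---------
Biology | 3.56    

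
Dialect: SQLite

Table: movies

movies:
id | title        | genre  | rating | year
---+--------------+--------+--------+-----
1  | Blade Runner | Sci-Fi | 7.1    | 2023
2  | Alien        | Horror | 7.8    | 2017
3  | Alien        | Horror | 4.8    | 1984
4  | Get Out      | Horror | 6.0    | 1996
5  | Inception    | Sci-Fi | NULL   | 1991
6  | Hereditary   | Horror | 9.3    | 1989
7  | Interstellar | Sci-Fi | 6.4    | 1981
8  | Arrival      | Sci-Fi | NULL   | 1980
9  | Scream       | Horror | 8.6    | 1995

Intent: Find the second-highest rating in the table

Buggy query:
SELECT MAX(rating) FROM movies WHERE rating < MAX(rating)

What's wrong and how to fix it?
Bug: MAX(rating) on the right of the comparison is an aggregate-in-WHERE error

Fix: Put the inner MAX in a scalar subquery

Corrected query:
SELECT MAX(rating) FROM movies WHERE rating < (SELECT MAX(rating) FROM movies)

Result:
MAX(rating)
-----------
8.6        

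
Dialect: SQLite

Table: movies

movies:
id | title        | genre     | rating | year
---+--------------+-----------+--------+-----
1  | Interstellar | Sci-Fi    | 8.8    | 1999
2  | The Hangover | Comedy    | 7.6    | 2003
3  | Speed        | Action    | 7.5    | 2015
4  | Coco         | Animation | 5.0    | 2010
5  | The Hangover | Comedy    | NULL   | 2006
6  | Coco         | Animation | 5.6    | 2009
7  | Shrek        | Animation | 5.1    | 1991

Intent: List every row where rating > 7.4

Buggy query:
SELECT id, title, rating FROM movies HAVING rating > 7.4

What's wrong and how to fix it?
Bug: This is a non-aggregate query (no GROUP BY, no aggregates), so in SQLite the HAVING clause is invalid here; a row-level condition belongs in WHERE

Fix: Replace HAVING with WHERE since the condition applies to individual rows

Corrected query:
SELECT id, title, rating FROM movies WHERE rating > 7.4

Result:
id | title        | rating
---+--------------+-------
1  | Interstellar | 8.8   
2  | The Hangover | 7.6   
3  | Speed        | 7.5   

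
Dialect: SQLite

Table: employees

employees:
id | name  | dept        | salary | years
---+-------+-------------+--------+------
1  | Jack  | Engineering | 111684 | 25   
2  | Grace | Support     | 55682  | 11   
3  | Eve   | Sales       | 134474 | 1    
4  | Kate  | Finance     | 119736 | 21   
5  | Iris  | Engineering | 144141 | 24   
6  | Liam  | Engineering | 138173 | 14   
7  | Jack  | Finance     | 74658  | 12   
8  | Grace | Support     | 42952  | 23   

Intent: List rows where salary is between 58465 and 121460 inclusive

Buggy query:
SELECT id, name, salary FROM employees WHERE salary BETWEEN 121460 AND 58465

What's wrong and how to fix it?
Bug: BETWEEN expects the lower bound first; with 121460 AND 58465 the range is empty

Fix: Write BETWEEN 58465 AND 121460

Corrected query:
SELECT id, name, salary FROM employees WHERE salary BETWEEN 58465 AND 121460

Result:
id | name | salary
---+------+-------
1  | Jack | 111684
4  | Kate | 119736
7  | Jack | 74658 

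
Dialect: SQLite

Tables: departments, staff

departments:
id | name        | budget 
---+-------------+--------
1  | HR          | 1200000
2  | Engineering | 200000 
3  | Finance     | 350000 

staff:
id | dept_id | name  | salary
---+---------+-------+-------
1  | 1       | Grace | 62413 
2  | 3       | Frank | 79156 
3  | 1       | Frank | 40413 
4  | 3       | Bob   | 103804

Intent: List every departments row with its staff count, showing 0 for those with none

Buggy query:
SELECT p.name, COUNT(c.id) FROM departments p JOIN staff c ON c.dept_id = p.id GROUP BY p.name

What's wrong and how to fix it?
Bug: INNER JOIN drops departments rows that have no matching staff rows

Fix: Use LEFT JOIN so parents without children still appear (COUNT(c.id) gives 0)

Corrected query:
SELECT p.name, COUNT(c.id) FROM departments p LEFT JOIN staff c ON c.dept_id = p.id GROUP BY p.name

Result:
name        | COUNT(c.id)
------------+------------
Engineering | 0          
Finance     | 2          
HR          | 2          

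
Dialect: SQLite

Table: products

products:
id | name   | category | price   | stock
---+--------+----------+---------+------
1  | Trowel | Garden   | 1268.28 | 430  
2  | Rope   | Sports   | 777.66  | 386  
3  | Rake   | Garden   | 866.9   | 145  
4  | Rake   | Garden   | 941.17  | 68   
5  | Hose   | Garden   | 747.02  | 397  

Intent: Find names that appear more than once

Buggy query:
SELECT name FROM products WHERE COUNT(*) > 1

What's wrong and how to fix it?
Bug: WHERE can't reference COUNT(*); aggregates are computed after WHERE

Fix: Group first, then use HAVING for the count condition

Corrected query:
SELECT name FROM products GROUP BY name HAVING COUNT(*) > 1

Result:
name
----
Rake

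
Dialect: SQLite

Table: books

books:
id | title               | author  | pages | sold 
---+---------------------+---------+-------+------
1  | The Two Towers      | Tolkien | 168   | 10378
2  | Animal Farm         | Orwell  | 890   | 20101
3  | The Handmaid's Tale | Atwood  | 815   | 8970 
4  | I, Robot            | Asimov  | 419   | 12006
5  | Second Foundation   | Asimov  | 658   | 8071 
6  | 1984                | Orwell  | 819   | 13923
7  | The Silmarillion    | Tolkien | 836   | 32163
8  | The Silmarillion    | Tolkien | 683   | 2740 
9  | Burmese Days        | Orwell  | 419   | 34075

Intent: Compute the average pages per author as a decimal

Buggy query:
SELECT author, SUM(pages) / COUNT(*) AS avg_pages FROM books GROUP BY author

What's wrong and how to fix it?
Bug: Both operands are integers, so '/' performs integer division and truncates

Fix: Multiply by 1.0 (or CAST to REAL) to force floating-point division

Corrected query:
SELECT author, SUM(pages) * 1.0 / COUNT(*) AS avg_pages FROM books GROUP BY author

Result:
author  | avg_pages 
--------+-----------
Asimov  | 538.5     
Atwood  | 815       
Orwell  | 709.333333
Tolkien | 562.333333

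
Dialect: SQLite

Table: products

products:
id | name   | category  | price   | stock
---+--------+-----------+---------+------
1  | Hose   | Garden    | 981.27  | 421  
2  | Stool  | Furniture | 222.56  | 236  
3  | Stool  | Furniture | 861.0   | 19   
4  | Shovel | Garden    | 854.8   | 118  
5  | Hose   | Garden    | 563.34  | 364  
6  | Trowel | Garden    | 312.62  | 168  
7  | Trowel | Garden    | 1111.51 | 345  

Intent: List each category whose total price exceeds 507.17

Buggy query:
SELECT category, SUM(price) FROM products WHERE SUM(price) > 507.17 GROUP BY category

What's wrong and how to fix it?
Bug: SUM(price) is an aggregate, but WHERE filters rows before aggregation

Fix: Use HAVING (which filters groups after aggregation) instead of WHERE

Corrected query:
SELECT category, SUM(price) FROM products GROUP BY category HAVING SUM(price) > 507.17

Result:
category  | SUM(price)
----------+-----------
Furniture | 1083.56   
Garden    | 3823.54   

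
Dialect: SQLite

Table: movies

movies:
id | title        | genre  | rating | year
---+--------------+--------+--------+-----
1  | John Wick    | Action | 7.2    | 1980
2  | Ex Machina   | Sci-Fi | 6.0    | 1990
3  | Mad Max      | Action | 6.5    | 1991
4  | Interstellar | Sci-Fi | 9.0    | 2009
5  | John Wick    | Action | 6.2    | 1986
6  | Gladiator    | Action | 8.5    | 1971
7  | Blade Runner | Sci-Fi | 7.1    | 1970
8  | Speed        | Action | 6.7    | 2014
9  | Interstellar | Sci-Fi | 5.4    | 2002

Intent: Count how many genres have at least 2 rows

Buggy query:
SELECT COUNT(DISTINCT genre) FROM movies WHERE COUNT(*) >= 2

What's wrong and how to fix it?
Bug: WHERE filters individual rows, not groups, so a group-level COUNT is invalid there

Fix: Use a subquery that GROUPs and filters with HAVING, then count its rows

Corrected query:
SELECT COUNT(*) FROM (SELECT genre FROM movies GROUP BY genre HAVING COUNT(*) >= 2)

Result:
COUNT(*)
--------
2       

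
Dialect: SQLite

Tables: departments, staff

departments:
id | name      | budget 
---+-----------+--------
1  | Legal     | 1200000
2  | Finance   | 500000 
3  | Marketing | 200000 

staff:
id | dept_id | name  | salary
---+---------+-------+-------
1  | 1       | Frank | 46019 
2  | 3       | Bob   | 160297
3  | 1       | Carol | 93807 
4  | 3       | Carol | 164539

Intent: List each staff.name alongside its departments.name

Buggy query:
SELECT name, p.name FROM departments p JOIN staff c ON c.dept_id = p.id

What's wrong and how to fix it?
Bug: 'name' exists in both joined tables, so the database can't tell which one is meant

Fix: Qualify the column with its table alias (c.name)

Corrected query:
SELECT c.name, p.name FROM departments p JOIN staff c ON c.dept_id = p.id

Result:
name  | name     
------+----------
Frank | Legal    
Bob   | Marketing
Carol | Legal    
Carol | Marketing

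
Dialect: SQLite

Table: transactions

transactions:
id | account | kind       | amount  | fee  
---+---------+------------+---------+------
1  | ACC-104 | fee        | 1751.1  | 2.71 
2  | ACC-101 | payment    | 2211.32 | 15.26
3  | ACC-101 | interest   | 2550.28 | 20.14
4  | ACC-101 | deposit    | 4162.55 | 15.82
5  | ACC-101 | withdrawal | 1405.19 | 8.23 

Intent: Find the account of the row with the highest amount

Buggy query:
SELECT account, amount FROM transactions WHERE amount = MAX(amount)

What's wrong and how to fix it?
Bug: WHERE is evaluated per row; an aggregate over the whole table isn't defined there

Fix: Use a subquery: WHERE amount = (SELECT MAX(amount) FROM transactions)

Corrected query:
SELECT account, amount FROM transactions WHERE amount = (SELECT MAX(amount) FROM transactions)

Result:
account | amount 
--------+--------
ACC-101 | 4162.55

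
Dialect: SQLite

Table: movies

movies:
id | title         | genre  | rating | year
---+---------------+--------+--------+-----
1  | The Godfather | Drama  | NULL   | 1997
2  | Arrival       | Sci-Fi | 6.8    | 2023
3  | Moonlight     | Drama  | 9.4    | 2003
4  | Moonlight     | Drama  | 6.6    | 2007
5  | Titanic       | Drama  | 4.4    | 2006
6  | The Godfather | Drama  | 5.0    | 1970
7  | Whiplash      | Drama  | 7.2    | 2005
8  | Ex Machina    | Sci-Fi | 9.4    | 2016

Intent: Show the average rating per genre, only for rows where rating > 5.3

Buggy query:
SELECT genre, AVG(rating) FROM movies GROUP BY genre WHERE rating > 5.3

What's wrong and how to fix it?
Bug: Row-level WHERE must come before GROUP BY in the clause order

Fix: Move the WHERE clause before GROUP BY

Corrected query:
SELECT genre, AVG(rating) FROM movies WHERE rating > 5.3 GROUP BY genre

Result:
genre  | AVG(rating)
-------+------------
Drama  | 7.733333   
Sci-Fi | 8.1        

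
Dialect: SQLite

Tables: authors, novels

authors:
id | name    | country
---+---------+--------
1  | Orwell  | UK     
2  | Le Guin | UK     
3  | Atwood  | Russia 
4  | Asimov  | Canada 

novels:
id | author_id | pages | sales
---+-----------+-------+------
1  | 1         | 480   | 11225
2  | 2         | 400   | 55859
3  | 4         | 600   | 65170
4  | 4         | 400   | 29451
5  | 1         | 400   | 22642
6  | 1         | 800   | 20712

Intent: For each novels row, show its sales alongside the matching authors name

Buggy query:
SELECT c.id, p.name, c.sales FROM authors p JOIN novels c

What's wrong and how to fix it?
Bug: Missing join condition: each novels row is matched to all authors rows instead of just its own

Fix: Specify the join condition linking the foreign key to the parent id

Corrected query:
SELECT c.id, p.name, c.sales FROM authors p JOIN novels c ON c.author_id = p.id

Result:
id | name    | sales
---+---------+------
1  | Orwell  | 11225
2  | Le Guin | 55859
3  | Asimov  | 65170
4  | Asimov  | 29451
5  | Orwell  | 22642
6  | Orwell  | 20712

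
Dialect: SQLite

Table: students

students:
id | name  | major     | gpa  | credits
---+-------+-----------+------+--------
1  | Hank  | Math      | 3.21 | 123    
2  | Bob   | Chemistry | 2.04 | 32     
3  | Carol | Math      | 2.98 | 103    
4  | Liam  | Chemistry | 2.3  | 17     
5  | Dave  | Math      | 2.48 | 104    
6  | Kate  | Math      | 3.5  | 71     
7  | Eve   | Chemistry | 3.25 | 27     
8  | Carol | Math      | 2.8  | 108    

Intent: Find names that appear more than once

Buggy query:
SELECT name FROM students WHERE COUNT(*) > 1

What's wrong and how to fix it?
Bug: COUNT(*) is an aggregate and cannot be used in WHERE

Fix: GROUP BY name, then filter groups with HAVING COUNT(*) > 1

Corrected query:
SELECT name FROM students GROUP BY name HAVING COUNT(*) > 1

Result:
name 
-----
Carol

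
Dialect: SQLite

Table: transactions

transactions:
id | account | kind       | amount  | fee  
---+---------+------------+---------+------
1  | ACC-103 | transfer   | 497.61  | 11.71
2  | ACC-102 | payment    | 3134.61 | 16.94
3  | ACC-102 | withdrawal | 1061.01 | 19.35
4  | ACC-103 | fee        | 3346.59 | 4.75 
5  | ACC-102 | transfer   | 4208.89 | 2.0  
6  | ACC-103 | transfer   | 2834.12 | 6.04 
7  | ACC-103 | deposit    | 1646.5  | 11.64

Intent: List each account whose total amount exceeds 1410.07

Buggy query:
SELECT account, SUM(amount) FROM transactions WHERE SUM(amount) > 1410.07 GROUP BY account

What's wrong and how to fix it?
Bug: SUM(amount) is an aggregate, but WHERE filters rows before aggregation

Fix: Move the aggregate condition to a HAVING clause

Corrected query:
SELECT account, SUM(amount) FROM transactions GROUP BY account HAVING SUM(amount) > 1410.07

Result:
account | SUM(amount)
--------+------------
ACC-102 | 8404.51    
ACC-103 | 8324.82    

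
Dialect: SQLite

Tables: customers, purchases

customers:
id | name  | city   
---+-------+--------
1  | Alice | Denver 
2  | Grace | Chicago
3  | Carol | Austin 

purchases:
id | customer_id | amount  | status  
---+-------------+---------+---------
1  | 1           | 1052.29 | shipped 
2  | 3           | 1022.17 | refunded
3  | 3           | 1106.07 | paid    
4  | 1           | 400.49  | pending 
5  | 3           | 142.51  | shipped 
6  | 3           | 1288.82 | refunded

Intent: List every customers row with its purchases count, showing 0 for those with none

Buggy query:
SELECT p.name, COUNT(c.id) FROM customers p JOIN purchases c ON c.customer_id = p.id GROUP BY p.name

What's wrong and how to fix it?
Bug: An inner join excludes parents with zero children

Fix: Switch to LEFT JOIN to retain unmatched parent rows

Corrected query:
SELECT p.name, COUNT(c.id) FROM customers p LEFT JOIN purchases c ON c.customer_id = p.id GROUP BY p.name

Result:
name  | COUNT(c.id)
------+------------
Alice | 2          
Carol | 4          
Grace | 0          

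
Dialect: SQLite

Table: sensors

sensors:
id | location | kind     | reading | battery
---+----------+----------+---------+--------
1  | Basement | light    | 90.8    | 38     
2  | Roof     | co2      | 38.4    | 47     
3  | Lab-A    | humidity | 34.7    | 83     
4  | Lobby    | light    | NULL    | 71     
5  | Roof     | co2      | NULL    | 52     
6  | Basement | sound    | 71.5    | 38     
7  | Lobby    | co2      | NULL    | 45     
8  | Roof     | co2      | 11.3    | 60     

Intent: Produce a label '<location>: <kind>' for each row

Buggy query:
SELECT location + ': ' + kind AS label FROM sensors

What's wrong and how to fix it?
Bug: '+' is numeric addition; on text columns SQLite converts them to 0 instead of concatenating

Fix: Replace + with || to concatenate text

Corrected query:
SELECT location || ': ' || kind AS label FROM sensors

Result:
label          
---------------
Basement: light
Roof: co2      
Lab-A: humidity
Lobby: light   
Roof: co2      
Basement: sound
Lobby: co2     
Roof: co2      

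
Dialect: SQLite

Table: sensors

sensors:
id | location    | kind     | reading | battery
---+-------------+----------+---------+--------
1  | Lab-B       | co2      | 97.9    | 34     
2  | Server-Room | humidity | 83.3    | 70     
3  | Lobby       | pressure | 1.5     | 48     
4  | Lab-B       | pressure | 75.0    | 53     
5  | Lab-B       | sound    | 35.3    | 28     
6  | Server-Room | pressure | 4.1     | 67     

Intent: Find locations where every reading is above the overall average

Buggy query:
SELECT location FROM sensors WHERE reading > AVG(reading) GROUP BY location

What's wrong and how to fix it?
Bug: WHERE evaluates per row before aggregation, so AVG() is unavailable

Fix: Compute the overall average in a scalar subquery and compare each group's MIN against it in HAVING

Corrected query:
SELECT location FROM sensors GROUP BY location HAVING MIN(reading) > (SELECT AVG(reading) FROM sensors)

Result:
(no rows)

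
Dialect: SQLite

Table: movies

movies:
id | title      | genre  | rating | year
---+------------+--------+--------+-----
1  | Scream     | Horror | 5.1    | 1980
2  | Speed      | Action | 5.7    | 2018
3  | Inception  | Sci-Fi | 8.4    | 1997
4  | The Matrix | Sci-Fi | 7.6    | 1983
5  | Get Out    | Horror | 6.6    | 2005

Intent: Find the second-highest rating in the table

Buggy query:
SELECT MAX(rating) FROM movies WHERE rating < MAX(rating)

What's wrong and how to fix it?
Bug: The inner MAX is an aggregate inside WHERE, which is not allowed

Fix: Compute the overall MAX in a subquery, then take MAX of rows below it

Corrected query:
SELECT MAX(rating) FROM movies WHERE rating < (SELECT MAX(rating) FROM movies)

Result:
MAX(rating)
-----------
7.6        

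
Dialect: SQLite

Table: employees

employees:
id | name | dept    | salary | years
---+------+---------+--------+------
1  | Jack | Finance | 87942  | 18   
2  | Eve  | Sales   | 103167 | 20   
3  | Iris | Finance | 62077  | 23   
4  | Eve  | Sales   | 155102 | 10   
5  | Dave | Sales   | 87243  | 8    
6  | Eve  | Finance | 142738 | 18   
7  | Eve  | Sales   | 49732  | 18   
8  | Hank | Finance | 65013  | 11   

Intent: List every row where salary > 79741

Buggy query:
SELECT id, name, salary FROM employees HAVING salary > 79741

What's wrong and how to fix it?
Bug: This is a non-aggregate query (no GROUP BY, no aggregates), so in SQLite the HAVING clause is invalid here; a row-level condition belongs in WHERE

Fix: Replace HAVING with WHERE since the condition applies to individual rows

Corrected query:
SELECT id, name, salary FROM employees WHERE salary > 79741

Result:
id | name | salary
---+------+-------
1  | Jack | 87942 
2  | Eve  | 103167
4  | Eve  | 155102
5  | Dave | 87243 
6  | Eve  | 142738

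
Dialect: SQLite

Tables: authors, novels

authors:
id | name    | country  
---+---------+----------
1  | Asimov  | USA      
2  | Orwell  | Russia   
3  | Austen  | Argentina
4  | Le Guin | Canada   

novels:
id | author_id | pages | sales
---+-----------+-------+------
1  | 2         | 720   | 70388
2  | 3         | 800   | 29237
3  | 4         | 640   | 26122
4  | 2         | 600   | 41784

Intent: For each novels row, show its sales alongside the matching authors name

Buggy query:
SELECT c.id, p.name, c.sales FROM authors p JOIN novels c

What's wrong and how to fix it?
Bug: Missing join condition: each novels row is matched to all authors rows instead of just its own

Fix: Specify the join condition linking the foreign key to the parent id

Corrected query:
SELECT c.id, p.name, c.sales FROM authors p JOIN novels c ON c.author_id = p.id

Result:
id | name    | sales
---+---------+------
1  | Orwell  | 70388
2  | Austen  | 29237
3  | Le Guin | 26122
4  | Orwell  | 41784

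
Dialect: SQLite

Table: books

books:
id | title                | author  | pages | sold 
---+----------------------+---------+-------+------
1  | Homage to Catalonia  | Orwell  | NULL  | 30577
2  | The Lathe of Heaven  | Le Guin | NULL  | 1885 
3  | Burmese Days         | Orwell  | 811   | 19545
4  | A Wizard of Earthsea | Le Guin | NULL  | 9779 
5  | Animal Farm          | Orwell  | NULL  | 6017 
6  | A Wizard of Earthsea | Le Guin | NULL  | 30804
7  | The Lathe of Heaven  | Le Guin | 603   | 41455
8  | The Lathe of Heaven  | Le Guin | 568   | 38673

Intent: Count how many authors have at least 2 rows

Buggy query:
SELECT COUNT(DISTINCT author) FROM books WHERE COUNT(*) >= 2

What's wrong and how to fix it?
Bug: WHERE filters individual rows, not groups, so a group-level COUNT is invalid there

Fix: Group first with HAVING COUNT(*) >= 2, then COUNT the resulting groups

Corrected query:
SELECT COUNT(*) FROM (SELECT author FROM books GROUP BY author HAVING COUNT(*) >= 2)

Result:
COUNT(*)
--------
2       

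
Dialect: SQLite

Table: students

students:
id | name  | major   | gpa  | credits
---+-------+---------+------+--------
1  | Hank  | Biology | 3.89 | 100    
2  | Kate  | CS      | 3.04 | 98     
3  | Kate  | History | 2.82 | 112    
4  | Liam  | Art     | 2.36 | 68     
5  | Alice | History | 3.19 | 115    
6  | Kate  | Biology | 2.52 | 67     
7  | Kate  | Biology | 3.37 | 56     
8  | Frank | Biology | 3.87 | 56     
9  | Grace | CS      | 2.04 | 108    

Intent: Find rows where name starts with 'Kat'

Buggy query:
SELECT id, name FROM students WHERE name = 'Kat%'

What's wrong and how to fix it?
Bug: Wildcards only work with LIKE; '=' treats '%' as a literal character

Fix: Use LIKE for wildcard pattern matching

Corrected query:
SELECT id, name FROM students WHERE name LIKE 'Kat%'

Result:
id | name
---+-----
2  | Kate
3  | Kate
6  | Kate
7  | Kate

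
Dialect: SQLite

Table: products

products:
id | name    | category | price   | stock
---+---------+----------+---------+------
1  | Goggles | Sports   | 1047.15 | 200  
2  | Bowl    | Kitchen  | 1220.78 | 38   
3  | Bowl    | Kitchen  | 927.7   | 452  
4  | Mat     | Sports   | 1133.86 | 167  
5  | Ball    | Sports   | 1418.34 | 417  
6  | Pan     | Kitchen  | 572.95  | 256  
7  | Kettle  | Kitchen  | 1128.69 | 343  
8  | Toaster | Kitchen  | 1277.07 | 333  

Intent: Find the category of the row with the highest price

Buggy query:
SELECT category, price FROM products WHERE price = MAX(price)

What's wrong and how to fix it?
Bug: WHERE is evaluated per row; an aggregate over the whole table isn't defined there

Fix: Wrap MAX in a scalar subquery so WHERE compares against a single value

Corrected query:
SELECT category, price FROM products WHERE price = (SELECT MAX(price) FROM products)

Result:
category | price  
---------+--------
Sports   | 1418.34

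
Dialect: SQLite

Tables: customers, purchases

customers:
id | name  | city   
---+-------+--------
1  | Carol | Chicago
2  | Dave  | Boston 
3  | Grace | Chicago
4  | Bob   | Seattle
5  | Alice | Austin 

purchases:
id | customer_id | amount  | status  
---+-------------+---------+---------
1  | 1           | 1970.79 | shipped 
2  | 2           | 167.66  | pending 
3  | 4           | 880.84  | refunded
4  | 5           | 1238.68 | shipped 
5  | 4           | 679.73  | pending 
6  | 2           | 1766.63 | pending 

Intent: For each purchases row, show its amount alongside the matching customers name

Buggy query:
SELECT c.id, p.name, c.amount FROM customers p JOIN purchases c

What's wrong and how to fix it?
Bug: JOIN with no ON clause produces a cartesian product; every purchases row pairs with every customers row

Fix: Add ON c.customer_id = p.id to the JOIN

Corrected query:
SELECT c.id, p.name, c.amount FROM customers p JOIN purchases c ON c.customer_id = p.id

Result:
id | name  | amount 
---+-------+--------
1  | Carol | 1970.79
2  | Dave  | 167.66 
3  | Bob   | 880.84 
4  | Alice | 1238.68
5  | Bob   | 679.73 
6  | Dave  | 1766.63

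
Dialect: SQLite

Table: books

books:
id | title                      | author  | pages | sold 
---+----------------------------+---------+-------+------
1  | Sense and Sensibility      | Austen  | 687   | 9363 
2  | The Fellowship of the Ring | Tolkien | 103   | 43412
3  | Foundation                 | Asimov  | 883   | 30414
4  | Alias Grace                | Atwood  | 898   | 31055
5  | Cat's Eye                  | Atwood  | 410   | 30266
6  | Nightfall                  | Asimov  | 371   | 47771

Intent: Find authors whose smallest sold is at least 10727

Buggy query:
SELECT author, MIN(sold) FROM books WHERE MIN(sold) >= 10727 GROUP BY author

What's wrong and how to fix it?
Bug: Aggregates like MIN are computed per group after WHERE runs

Fix: Use HAVING for the per-group MIN condition

Corrected query:
SELECT author, MIN(sold) FROM books GROUP BY author HAVING MIN(sold) >= 10727

Result:
author  | MIN(sold)
--------+----------
Asimov  | 30414    
Atwood  | 30266    
Tolkien | 43412    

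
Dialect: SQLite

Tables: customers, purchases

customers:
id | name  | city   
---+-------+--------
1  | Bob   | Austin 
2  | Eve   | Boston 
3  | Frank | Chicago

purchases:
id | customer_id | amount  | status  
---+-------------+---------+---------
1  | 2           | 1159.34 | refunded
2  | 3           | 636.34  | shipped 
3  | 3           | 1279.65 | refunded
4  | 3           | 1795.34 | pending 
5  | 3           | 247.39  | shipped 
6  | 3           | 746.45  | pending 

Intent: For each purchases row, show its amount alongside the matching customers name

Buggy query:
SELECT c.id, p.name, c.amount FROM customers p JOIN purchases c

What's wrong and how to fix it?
Bug: Missing join condition: each purchases row is matched to all customers rows instead of just its own

Fix: Add ON c.customer_id = p.id to the JOIN

Corrected query:
SELECT c.id, p.name, c.amount FROM customers p JOIN purchases c ON c.customer_id = p.id

Result:
id | name  | amount 
---+-------+--------
1  | Eve   | 1159.34
2  | Frank | 636.34 
3  | Frank | 1279.65
4  | Frank | 1795.34
5  | Frank | 247.39 
6  | Frank | 746.45 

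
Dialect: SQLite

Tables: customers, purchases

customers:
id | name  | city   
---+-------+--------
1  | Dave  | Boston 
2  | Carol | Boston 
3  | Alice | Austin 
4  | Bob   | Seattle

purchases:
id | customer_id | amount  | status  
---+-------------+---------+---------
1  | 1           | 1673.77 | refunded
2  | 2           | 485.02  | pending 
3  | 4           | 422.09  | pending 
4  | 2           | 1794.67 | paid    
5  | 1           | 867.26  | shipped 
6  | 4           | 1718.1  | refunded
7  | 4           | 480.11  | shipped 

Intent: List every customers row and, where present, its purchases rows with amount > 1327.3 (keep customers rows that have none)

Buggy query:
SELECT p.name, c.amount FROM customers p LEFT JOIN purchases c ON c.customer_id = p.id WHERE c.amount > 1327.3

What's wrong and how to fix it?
Bug: A WHERE condition on the right-hand table after LEFT JOIN drops unmatched parents

Fix: Put 'c.amount > 1327.3' in the JOIN's ON clause instead of WHERE

Corrected query:
SELECT p.name, c.amount FROM customers p LEFT JOIN purchases c ON c.customer_id = p.id AND c.amount > 1327.3

Result:
name  | amount 
------+--------
Dave  | 1673.77
Carol | 1794.67
Alice | NULL   
Bob   | 1718.1 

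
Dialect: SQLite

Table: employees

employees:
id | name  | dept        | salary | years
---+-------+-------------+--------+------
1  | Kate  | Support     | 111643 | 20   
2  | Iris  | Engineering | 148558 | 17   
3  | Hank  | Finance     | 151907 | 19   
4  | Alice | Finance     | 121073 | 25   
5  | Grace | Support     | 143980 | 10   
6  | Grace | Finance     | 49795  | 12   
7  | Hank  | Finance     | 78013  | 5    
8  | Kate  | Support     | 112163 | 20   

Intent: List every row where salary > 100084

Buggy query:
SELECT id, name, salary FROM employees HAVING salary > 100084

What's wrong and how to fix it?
Bug: This is a non-aggregate query (no GROUP BY, no aggregates), so in SQLite the HAVING clause is invalid here; a row-level condition belongs in WHERE

Fix: Replace HAVING with WHERE since the condition applies to individual rows

Corrected query:
SELECT id, name, salary FROM employees WHERE salary > 100084

Result:
id | name  | salary
---+-------+-------
1  | Kate  | 111643
2  | Iris  | 148558
3  | Hank  | 151907
4  | Alice | 121073
5  | Grace | 143980
8  | Kate  | 112163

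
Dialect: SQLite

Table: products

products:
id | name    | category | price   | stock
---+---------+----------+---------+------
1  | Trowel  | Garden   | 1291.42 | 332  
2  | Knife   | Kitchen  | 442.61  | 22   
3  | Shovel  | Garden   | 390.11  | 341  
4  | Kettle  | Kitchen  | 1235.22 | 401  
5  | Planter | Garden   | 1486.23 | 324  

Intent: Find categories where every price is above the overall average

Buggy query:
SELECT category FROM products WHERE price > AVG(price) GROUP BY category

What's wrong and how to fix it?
Bug: AVG() is an aggregate; it can't sit directly in WHERE

Fix: Compute the overall average in a scalar subquery and compare each group's MIN against it in HAVING

Corrected query:
SELECT category FROM products GROUP BY category HAVING MIN(price) > (SELECT AVG(price) FROM products)

Result:
(no rows)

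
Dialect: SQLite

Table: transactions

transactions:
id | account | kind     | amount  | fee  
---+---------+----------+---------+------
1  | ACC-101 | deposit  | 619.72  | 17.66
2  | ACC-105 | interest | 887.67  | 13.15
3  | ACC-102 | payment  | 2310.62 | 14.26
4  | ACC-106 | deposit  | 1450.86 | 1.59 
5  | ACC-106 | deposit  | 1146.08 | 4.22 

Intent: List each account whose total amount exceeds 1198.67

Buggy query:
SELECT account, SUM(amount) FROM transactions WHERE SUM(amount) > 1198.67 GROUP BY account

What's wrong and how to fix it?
Bug: Aggregate functions cannot appear in a WHERE clause

Fix: Use HAVING (which filters groups after aggregation) instead of WHERE

Corrected query:
SELECT account, SUM(amount) FROM transactions GROUP BY account HAVING SUM(amount) > 1198.67

Result:
account | SUM(amount)
--------+------------
ACC-102 | 2310.62    
ACC-106 | 2596.94    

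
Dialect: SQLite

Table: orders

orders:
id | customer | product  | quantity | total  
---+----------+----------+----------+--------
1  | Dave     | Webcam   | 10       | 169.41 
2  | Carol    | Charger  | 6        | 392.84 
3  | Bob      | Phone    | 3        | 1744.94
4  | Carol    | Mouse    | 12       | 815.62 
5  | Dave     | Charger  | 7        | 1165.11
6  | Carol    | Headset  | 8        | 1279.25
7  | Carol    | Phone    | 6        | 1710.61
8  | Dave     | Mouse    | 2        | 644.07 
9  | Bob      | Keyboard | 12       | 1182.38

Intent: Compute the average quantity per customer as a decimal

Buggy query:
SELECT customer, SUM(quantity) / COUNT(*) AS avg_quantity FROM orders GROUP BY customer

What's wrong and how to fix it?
Bug: Both operands are integers, so '/' performs integer division and truncates

Fix: Multiply by 1.0 (or CAST to REAL) to force floating-point division

Corrected query:
SELECT customer, SUM(quantity) * 1.0 / COUNT(*) AS avg_quantity FROM orders GROUP BY customer

Result:
customer | avg_quantity
---------+-------------
Bob      | 7.5         
Carol    | 8           
Dave     | 6.333333    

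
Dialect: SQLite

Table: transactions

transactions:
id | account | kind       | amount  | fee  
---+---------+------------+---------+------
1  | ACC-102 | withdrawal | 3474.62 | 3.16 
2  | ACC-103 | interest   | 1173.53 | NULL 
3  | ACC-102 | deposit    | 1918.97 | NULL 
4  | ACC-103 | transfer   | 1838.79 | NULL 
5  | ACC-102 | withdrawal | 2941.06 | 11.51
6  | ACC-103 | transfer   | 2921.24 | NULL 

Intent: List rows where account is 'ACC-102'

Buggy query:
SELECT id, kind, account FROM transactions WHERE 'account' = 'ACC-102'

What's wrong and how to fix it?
Bug: Single quotes denote string literals in SQL; the column name is being compared as a constant string

Fix: Reference the column as account without single quotes

Corrected query:
SELECT id, kind, account FROM transactions WHERE account = 'ACC-102'

Result:
id | kind       | account
---+------------+--------
1  | withdrawal | ACC-102
3  | deposit    | ACC-102
5  | withdrawal | ACC-102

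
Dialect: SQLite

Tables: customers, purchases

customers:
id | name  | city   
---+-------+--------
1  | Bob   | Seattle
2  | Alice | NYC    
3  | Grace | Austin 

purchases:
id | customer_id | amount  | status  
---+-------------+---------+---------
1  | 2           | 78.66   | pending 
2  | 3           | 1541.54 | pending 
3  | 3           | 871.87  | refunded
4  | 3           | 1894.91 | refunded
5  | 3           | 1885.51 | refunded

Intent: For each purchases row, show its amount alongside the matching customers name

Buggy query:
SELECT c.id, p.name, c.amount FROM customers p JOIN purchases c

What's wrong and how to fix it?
Bug: JOIN with no ON clause produces a cartesian product; every purchases row pairs with every customers row

Fix: Specify the join condition linking the foreign key to the parent id

Corrected query:
SELECT c.id, p.name, c.amount FROM customers p JOIN purchases c ON c.customer_id = p.id

Result:
id | name  | amount 
---+-------+--------
1  | Alice | 78.66  
2  | Grace | 1541.54
3  | Grace | 871.87 
4  | Grace | 1894.91
5  | Grace | 1885.51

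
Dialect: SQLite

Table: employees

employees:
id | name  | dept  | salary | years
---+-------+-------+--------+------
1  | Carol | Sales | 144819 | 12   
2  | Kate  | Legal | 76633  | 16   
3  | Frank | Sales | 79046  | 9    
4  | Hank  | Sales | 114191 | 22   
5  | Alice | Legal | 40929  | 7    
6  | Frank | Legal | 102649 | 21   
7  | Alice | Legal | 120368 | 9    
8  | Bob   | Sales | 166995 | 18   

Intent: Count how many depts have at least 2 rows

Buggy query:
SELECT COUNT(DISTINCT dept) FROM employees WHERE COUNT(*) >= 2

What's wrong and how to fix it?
Bug: WHERE filters individual rows, not groups, so a group-level COUNT is invalid there

Fix: Group first with HAVING COUNT(*) >= 2, then COUNT the resulting groups

Corrected query:
SELECT COUNT(*) FROM (SELECT dept FROM employees GROUP BY dept HAVING COUNT(*) >= 2)

Result:
COUNT(*)
--------
2       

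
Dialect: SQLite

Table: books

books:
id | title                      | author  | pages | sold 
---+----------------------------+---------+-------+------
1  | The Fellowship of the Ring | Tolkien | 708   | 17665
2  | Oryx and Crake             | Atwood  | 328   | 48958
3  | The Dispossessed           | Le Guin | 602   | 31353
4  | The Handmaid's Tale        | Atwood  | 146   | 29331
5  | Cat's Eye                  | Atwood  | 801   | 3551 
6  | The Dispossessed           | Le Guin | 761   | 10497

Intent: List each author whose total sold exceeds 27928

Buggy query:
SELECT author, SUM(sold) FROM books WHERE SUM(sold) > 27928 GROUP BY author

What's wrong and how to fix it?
Bug: WHERE runs before GROUP BY, so aggregates aren't available there

Fix: Use HAVING (which filters groups after aggregation) instead of WHERE

Corrected query:
SELECT author, SUM(sold) FROM books GROUP BY author HAVING SUM(sold) > 27928

Result:
author  | SUM(sold)
--------+----------
Atwood  | 81840    
Le Guin | 41850    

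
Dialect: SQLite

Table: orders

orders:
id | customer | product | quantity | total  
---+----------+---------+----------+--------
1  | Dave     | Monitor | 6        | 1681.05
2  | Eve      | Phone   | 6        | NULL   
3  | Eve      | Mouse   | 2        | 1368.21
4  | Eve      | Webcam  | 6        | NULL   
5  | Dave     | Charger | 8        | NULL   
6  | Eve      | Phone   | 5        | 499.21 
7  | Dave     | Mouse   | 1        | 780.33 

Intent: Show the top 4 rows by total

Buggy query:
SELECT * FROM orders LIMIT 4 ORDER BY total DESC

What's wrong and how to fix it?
Bug: ORDER BY cannot follow LIMIT; LIMIT is the final clause

Fix: Swap the clauses: ORDER BY first, then LIMIT

Corrected query:
SELECT * FROM orders ORDER BY total DESC LIMIT 4

Result:
id | customer | product | quantity | total  
---+----------+---------+----------+--------
1  | Dave     | Monitor | 6        | 1681.05
3  | Eve      | Mouse   | 2        | 1368.21
7  | Dave     | Mouse   | 1        | 780.33 
6  | Eve      | Phone   | 5        | 499.21 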